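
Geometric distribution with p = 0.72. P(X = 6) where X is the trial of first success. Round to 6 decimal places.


P = (1-p)^(k-1) * p
(1-p)^(k-1) = 0.28^5 ≈ 0.001721037
P = 0.001721037 * 0.72 ≈ 0.001239146

0.001239


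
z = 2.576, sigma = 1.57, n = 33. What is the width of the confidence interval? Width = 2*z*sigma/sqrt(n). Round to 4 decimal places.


width = 2*z*sigma/sqrt(n)
2*z*sigma = 2 * 2.576 * 1.57 = 8.08864
sqrt(33) ≈ 5.744563
width = 8.08864 / 5.744563 ≈ 1.408051

1.4081


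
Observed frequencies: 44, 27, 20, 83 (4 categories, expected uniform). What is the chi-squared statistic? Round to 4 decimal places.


chi2 = sum((O-E)^2/E), E = total/4
total = 174, E = 174/4 = 43.5
(44 - 43.5)^2 / 43.5 = 0.25 / 43.5 = 1/174 ≈ 0.005747
(27 - 43.5)^2 / 43.5 = 272.25 / 43.5 = 363/58 ≈ 6.258621
(20 - 43.5)^2 / 43.5 = 552.25 / 43.5 = 2209/174 ≈ 12.695402
(83 - 43.5)^2 / 43.5 = 1560.25 / 43.5 = 6241/174 ≈ 35.867816
chi2 = 1590/29 ≈ 54.827586

54.8276


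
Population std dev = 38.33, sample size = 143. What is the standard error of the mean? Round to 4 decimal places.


SE = sigma / sqrt(n)
sqrt(143) ≈ 11.958261
SE = 38.33 / 11.958261 ≈ 3.205316

3.2053


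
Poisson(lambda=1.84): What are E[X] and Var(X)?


E[X] = Var(X) = lambda = 1.84

1.84, 1.84


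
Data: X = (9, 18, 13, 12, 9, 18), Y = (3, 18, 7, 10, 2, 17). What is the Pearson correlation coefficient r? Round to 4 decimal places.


r = sum((xi-xbar)(yi-ybar)) / sqrt(sum((xi-xbar)^2) * sum((yi-ybar)^2))
n = 6, xbar = 79/6 ≈ 13.166667, ybar = 57/6 = 9.5
Sxy = sum((xi-xbar)(yi-ybar)) = 135.5
Sxx = sum((xi-xbar)^2) = 497/6 ≈ 82.833333
Syy = sum((yi-ybar)^2) = 233.5
sqrt(Sxx*Syy) ≈ 139.074021
r = Sxy / sqrt(Sxx*Syy) = 135.5 / 139.074021 ≈ 0.974301

0.9743


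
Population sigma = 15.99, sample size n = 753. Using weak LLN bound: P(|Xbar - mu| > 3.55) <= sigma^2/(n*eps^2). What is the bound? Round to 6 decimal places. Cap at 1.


bound = min(1, sigma^2/(n*eps^2))
sigma^2 = 15.99^2 = 255.6801
n*eps^2 = 753 * 3.55^2 = 753 * 12.6025 = 9489.6825
sigma^2/(n*eps^2) = 255.6801 / 9489.6825 ≈ 0.02694296

0.026943


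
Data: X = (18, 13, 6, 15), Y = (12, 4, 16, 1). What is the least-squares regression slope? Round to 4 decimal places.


b = sum((xi-xbar)(yi-ybar)) / sum((xi-xbar)^2)
n = 4, xbar = 52/4 = 13, ybar = 33/4 = 8.25
Sxy = sum((xi-xbar)(yi-ybar)) = -50
Sxx = sum((xi-xbar)^2) = 78
b = Sxy / Sxx = -25/39 ≈ -0.641026

-0.6410


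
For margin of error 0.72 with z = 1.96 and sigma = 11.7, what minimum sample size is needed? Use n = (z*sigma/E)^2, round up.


z*sigma/E = 1.96 * 11.7 / 0.72 = 31.85
(z*sigma/E)^2 = 1014.4225
round up: n = 1015

1015


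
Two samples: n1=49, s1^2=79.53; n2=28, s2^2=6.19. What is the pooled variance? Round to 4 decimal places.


sp^2 = ((n1-1)*s1^2 + (n2-1)*s2^2)/(n1+n2-2)
(n1-1)*s1^2 = 48 * 79.53 = 3817.44
(n2-1)*s2^2 = 27 * 6.19 = 167.13
numerator = 3817.44 + 167.13 = 3984.57
n1+n2-2 = 75
sp^2 = 3984.57 / 75 = 53.1276

53.1276


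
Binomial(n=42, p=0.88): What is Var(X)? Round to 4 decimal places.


Var = n*p*(1-p) = 42 * 0.88 * 0.12 = 4.4352

4.4352


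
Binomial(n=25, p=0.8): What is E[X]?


E[X] = n*p = 25 * 0.8 = 20

20


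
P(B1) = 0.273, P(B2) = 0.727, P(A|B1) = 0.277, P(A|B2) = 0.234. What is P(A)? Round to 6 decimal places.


P(A) = P(A|B1)*P(B1) + P(A|B2)*P(B2)
P(A|B1)*P(B1) = 0.277 * 0.273 = 0.075621
P(A|B2)*P(B2) = 0.234 * 0.727 = 0.170118
P(A) = 0.075621 + 0.170118 = 0.245739

0.245739


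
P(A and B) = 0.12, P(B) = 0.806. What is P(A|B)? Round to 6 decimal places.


P(A|B) = P(A and B) / P(B) = 0.12 / 0.806 = 60/403 ≈ 0.14888337

0.148883


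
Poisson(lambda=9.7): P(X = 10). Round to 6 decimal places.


P = e^(-lam) * lam^k / k!
e^(-9.7) ≈ 0.00006128350
lam^k = 9.7^10 ≈ 7374241268.949283
k! = 10! = 3628800
P = 0.00006128350 * 7374241268.949283 / 3628800 ≈ 0.124537

0.124537


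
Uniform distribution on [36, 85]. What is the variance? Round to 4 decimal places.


Var = (b-a)^2 / 12
(b-a)^2 = (85 - 36)^2 = 2401
Var = 2401/12 ≈ 200.083333

200.0833


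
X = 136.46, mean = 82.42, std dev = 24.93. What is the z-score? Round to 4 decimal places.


z = (X - mu) / sigma
X - mu = 136.46 - 82.42 = 54.04
z = 54.04 / 24.93 = 5404/2493 ≈ 2.167669

2.1677


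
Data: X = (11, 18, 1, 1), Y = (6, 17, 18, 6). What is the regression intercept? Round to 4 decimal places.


a = ybar - b*xbar, where b = sum((xi-xbar)(yi-ybar)) / sum((xi-xbar)^2)
n = 4, xbar = 31/4 = 7.75, ybar = 47/4 = 11.75
Sxy = sum((xi-xbar)(yi-ybar)) = 31.75
Sxx = sum((xi-xbar)^2) = 206.75
b = Sxy / Sxx = 127/827 ≈ 0.153567
a = 11.75 - 0.153567 * 7.75 = 8733/827 ≈ 10.559855

10.5599


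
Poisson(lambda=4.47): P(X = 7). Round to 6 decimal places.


P = e^(-lam) * lam^k / k!
e^(-4.47) ≈ 0.01144732
lam^k = 4.47^7 ≈ 35657.645411
k! = 7! = 5040
P = 0.01144732 * 35657.645411 / 5040 ≈ 0.080989

0.080989


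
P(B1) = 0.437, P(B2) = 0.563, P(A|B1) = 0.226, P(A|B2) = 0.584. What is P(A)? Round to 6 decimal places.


P(A) = P(A|B1)*P(B1) + P(A|B2)*P(B2)
P(A|B1)*P(B1) = 0.226 * 0.437 = 0.098762
P(A|B2)*P(B2) = 0.584 * 0.563 = 0.328792
P(A) = 0.098762 + 0.328792 = 0.427554

0.427554


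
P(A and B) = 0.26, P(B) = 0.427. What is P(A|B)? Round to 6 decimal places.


P(A|B) = P(A and B) / P(B) = 0.26 / 0.427 = 260/427 ≈ 0.60889930

0.608899


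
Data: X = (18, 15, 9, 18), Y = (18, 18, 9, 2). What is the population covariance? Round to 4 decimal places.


Cov = (1/n)*sum((xi-xbar)(yi-ybar))
n = 4, xbar = 60/4 = 15, ybar = 47/4 = 11.75
sum((xi-xbar)(yi-ybar)) = 6
Cov = 6 / 4 = 1.5

1.5000


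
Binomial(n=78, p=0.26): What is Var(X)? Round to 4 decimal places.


Var = n*p*(1-p) = 78 * 0.26 * 0.74 = 15.0072

15.0072


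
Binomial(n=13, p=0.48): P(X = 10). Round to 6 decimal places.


P = C(n,k) * p^k * (1-p)^(n-k)
C(13,10) = 286
p^k = 0.48^10 ≈ 0.0006492506
(1-p)^(n-k) = 0.52^3 = 0.140608
P = 286 * 0.0006492506 * 0.140608 ≈ 0.026109

0.026109


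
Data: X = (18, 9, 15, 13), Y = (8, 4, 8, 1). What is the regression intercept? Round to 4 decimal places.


a = ybar - b*xbar, where b = sum((xi-xbar)(yi-ybar)) / sum((xi-xbar)^2)
n = 4, xbar = 55/4 = 13.75, ybar = 21/4 = 5.25
Sxy = sum((xi-xbar)(yi-ybar)) = 24.25
Sxx = sum((xi-xbar)^2) = 42.75
b = Sxy / Sxx = 97/171 ≈ 0.567251
a = 5.25 - 0.567251 * 13.75 = -436/171 ≈ -2.549708

-2.5497


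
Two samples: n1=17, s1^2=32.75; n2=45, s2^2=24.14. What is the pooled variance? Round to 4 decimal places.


sp^2 = ((n1-1)*s1^2 + (n2-1)*s2^2)/(n1+n2-2)
(n1-1)*s1^2 = 16 * 32.75 = 524
(n2-1)*s2^2 = 44 * 24.14 = 1062.16
numerator = 524 + 1062.16 = 1586.16
n1+n2-2 = 60
sp^2 = 1586.16 / 60 = 26.436

26.4360


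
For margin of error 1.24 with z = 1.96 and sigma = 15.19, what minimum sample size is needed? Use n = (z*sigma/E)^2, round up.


z*sigma/E = 1.96 * 15.19 / 1.24 = 24.01
(z*sigma/E)^2 = 576.4801
round up: n = 577

577


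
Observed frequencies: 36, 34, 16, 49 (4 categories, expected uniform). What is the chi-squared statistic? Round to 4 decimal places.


chi2 = sum((O-E)^2/E), E = total/4
total = 135, E = 135/4 = 33.75
(36 - 33.75)^2 / 33.75 = 5.0625 / 33.75 = 0.15
(34 - 33.75)^2 / 33.75 = 0.0625 / 33.75 = 1/540 ≈ 0.001852
(16 - 33.75)^2 / 33.75 = 315.0625 / 33.75 = 5041/540 ≈ 9.335185
(49 - 33.75)^2 / 33.75 = 232.5625 / 33.75 = 3721/540 ≈ 6.890741
chi2 = 737/45 ≈ 16.377778

16.3778


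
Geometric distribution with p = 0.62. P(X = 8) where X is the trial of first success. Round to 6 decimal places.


P = (1-p)^(k-1) * p
(1-p)^(k-1) = 0.38^7 ≈ 0.001144156
P = 0.001144156 * 0.62 ≈ 0.0007093766

0.000709


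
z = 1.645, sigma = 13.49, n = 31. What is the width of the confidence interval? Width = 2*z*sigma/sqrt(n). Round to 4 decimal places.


width = 2*z*sigma/sqrt(n)
2*z*sigma = 2 * 1.645 * 13.49 = 44.3821
sqrt(31) ≈ 5.567764
width = 44.3821 / 5.567764 ≈ 7.971260

7.9713


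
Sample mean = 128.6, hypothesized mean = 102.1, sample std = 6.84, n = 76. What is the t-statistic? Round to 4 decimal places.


t = (xbar - mu0) / (s/sqrt(n))
xbar - mu0 = 128.6 - 102.1 = 26.5
sqrt(76) ≈ 8.71779789
s/sqrt(n) = 6.84 / 8.71779789 ≈ 0.78460181
t = 26.5 / 0.78460181 ≈ 33.775094

33.7751


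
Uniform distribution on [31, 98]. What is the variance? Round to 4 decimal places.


Var = (b-a)^2 / 12
(b-a)^2 = (98 - 31)^2 = 4489
Var = 4489/12 ≈ 374.083333

374.0833


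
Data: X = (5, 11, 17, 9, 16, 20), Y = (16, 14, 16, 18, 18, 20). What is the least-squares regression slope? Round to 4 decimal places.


b = sum((xi-xbar)(yi-ybar)) / sum((xi-xbar)^2)
n = 6, xbar = 78/6 = 13, ybar = 102/6 = 17
Sxy = sum((xi-xbar)(yi-ybar)) = 30
Sxx = sum((xi-xbar)^2) = 158
b = Sxy / Sxx = 15/79 ≈ 0.189873

0.1899


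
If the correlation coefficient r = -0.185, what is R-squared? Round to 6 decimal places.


R^2 = r^2 = (-0.185)^2 = 0.034225

0.034225


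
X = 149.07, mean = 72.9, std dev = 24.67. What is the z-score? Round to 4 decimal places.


z = (X - mu) / sigma
X - mu = 149.07 - 72.9 = 76.17
z = 76.17 / 24.67 = 7617/2467 ≈ 3.087556

3.0876


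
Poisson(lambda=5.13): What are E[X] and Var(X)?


E[X] = Var(X) = lambda = 5.13

5.13, 5.13


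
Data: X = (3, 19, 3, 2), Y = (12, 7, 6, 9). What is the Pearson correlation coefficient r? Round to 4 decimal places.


r = sum((xi-xbar)(yi-ybar)) / sqrt(sum((xi-xbar)^2) * sum((yi-ybar)^2))
n = 4, xbar = 27/4 = 6.75, ybar = 34/4 = 8.5
Sxy = sum((xi-xbar)(yi-ybar)) = -24.5
Sxx = sum((xi-xbar)^2) = 200.75
Syy = sum((yi-ybar)^2) = 21
sqrt(Sxx*Syy) ≈ 64.928807
r = Sxy / sqrt(Sxx*Syy) = -24.5 / 64.928807 ≈ -0.377336

-0.3773


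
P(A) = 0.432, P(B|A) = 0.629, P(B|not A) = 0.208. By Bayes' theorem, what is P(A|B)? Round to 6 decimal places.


P(A|B) = P(B|A)*P(A) / P(B), P(B) = P(B|A)*P(A) + P(B|not A)*P(not A)
P(B|A)*P(A) = 0.629 * 0.432 = 0.271728
P(B|not A)*P(not A) = 0.208 * 0.568 = 0.118144
P(B) = 0.271728 + 0.118144 = 0.389872
P(A|B) = 0.271728 / 0.389872 ≈ 0.69696721

0.696967


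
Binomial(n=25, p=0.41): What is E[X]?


E[X] = n*p = 25 * 0.41 = 10.25

10.25


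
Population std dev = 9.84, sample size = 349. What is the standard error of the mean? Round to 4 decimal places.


SE = sigma / sqrt(n)
sqrt(349) ≈ 18.681542
SE = 9.84 / 18.681542 ≈ 0.526723

0.5267


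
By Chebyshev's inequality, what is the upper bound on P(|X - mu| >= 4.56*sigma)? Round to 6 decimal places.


P <= 1/k^2
k^2 = 4.56^2 = 20.7936
1/k^2 = 1 / 20.7936 ≈ 0.04809172

0.048092


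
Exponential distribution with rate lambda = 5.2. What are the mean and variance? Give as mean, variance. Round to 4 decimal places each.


mean = 1/lam, var = 1/lam^2
mean = 1 / 5.2 = 5/26 ≈ 0.192308
lam^2 = 5.2^2 = 27.04
var = 1 / 27.04 = 25/676 ≈ 0.036982

0.1923, 0.0370


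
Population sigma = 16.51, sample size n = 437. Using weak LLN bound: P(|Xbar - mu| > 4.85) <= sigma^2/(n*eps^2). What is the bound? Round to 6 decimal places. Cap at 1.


bound = min(1, sigma^2/(n*eps^2))
sigma^2 = 16.51^2 = 272.5801
n*eps^2 = 437 * 4.85^2 = 437 * 23.5225 = 10279.3325
sigma^2/(n*eps^2) = 272.5801 / 10279.3325 ≈ 0.02651730

0.026517


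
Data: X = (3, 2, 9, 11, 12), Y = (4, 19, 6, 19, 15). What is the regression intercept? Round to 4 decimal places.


a = ybar - b*xbar, where b = sum((xi-xbar)(yi-ybar)) / sum((xi-xbar)^2)
n = 5, xbar = 37/5 = 7.4, ybar = 63/5 = 12.6
Sxy = sum((xi-xbar)(yi-ybar)) = 26.8
Sxx = sum((xi-xbar)^2) = 85.2
b = Sxy / Sxx = 67/213 ≈ 0.314554
a = 12.6 - 0.314554 * 7.4 = 2188/213 ≈ 10.272300

10.2723


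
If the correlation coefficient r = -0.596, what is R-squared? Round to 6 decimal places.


R^2 = r^2 = (-0.596)^2 = 0.355216

0.355216


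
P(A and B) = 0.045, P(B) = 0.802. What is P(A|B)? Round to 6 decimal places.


P(A|B) = P(A and B) / P(B) = 0.045 / 0.802 = 45/802 ≈ 0.05610973

0.056110


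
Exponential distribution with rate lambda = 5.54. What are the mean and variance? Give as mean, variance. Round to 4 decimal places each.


mean = 1/lam, var = 1/lam^2
mean = 1 / 5.54 = 50/277 ≈ 0.180505
lam^2 = 5.54^2 = 30.6916
var = 1 / 30.6916 ≈ 0.032582

0.1805, 0.0326


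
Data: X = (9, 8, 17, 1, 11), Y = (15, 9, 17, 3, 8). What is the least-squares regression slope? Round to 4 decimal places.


b = sum((xi-xbar)(yi-ybar)) / sum((xi-xbar)^2)
n = 5, xbar = 46/5 = 9.2, ybar = 52/5 = 10.4
Sxy = sum((xi-xbar)(yi-ybar)) = 108.6
Sxx = sum((xi-xbar)^2) = 132.8
b = Sxy / Sxx = 543/664 ≈ 0.817771

0.8178


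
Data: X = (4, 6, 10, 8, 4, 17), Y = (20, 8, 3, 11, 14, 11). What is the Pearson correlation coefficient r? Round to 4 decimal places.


r = sum((xi-xbar)(yi-ybar)) / sqrt(sum((xi-xbar)^2) * sum((yi-ybar)^2))
n = 6, xbar = 49/6 ≈ 8.166667, ybar = 67/6 ≈ 11.166667
Sxy = sum((xi-xbar)(yi-ybar)) = -349/6 ≈ -58.166667
Sxx = sum((xi-xbar)^2) = 725/6 ≈ 120.833333
Syy = sum((yi-ybar)^2) = 977/6 ≈ 162.833333
sqrt(Sxx*Syy) ≈ 140.270077
r = Sxy / sqrt(Sxx*Syy) = -58.166667 / 140.270077 ≈ -0.414676

-0.4147


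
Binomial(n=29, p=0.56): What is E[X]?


E[X] = n*p = 29 * 0.56 = 16.24

16.24


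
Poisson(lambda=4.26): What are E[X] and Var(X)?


E[X] = Var(X) = lambda = 4.26

4.26, 4.26


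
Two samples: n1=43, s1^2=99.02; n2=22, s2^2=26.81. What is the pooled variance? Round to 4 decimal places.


sp^2 = ((n1-1)*s1^2 + (n2-1)*s2^2)/(n1+n2-2)
(n1-1)*s1^2 = 42 * 99.02 = 4158.84
(n2-1)*s2^2 = 21 * 26.81 = 563.01
numerator = 4158.84 + 563.01 = 4721.85
n1+n2-2 = 63
sp^2 = 4721.85 / 63 = 74.95

74.9500


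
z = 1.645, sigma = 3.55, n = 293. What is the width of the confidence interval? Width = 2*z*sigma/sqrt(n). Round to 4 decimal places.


width = 2*z*sigma/sqrt(n)
2*z*sigma = 2 * 1.645 * 3.55 = 11.6795
sqrt(293) ≈ 17.117243
width = 11.6795 / 17.117243 ≈ 0.682324

0.6823


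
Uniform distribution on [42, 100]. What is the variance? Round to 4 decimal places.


Var = (b-a)^2 / 12
(b-a)^2 = (100 - 42)^2 = 3364
Var = 3364/12 ≈ 280.333333

280.3333


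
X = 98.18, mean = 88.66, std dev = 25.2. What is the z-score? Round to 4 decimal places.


z = (X - mu) / sigma
X - mu = 98.18 - 88.66 = 9.52
z = 9.52 / 25.2 = 17/45 ≈ 0.377778

0.3778


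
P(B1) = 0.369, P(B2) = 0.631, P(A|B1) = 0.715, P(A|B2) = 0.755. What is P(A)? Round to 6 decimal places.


P(A) = P(A|B1)*P(B1) + P(A|B2)*P(B2)
P(A|B1)*P(B1) = 0.715 * 0.369 = 0.263835
P(A|B2)*P(B2) = 0.755 * 0.631 = 0.476405
P(A) = 0.263835 + 0.476405 = 0.74024

0.740240


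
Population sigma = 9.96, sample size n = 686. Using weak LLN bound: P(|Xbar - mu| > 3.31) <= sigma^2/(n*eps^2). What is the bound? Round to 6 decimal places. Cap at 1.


bound = min(1, sigma^2/(n*eps^2))
sigma^2 = 9.96^2 = 99.2016
n*eps^2 = 686 * 3.31^2 = 686 * 10.9561 = 7515.8846
sigma^2/(n*eps^2) = 99.2016 / 7515.8846 ≈ 0.01319893

0.013199


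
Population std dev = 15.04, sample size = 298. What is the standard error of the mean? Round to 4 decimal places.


SE = sigma / sqrt(n)
sqrt(298) ≈ 17.262677
SE = 15.04 / 17.262677 ≈ 0.871244

0.8712


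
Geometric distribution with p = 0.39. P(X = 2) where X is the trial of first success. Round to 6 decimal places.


P = (1-p)^(k-1) * p
(1-p)^(k-1) = 0.61^1 = 0.61
P = 0.61 * 0.39 = 0.2379

0.237900


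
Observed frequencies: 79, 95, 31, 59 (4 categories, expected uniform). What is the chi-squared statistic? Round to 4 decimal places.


chi2 = sum((O-E)^2/E), E = total/4
total = 264, E = 264/4 = 66
(79 - 66)^2 / 66 = 169 / 66 = 169/66 ≈ 2.560606
(95 - 66)^2 / 66 = 841 / 66 = 841/66 ≈ 12.742424
(31 - 66)^2 / 66 = 1225 / 66 = 1225/66 ≈ 18.560606
(59 - 66)^2 / 66 = 49 / 66 = 49/66 ≈ 0.742424
chi2 = 1142/33 ≈ 34.606061

34.6061


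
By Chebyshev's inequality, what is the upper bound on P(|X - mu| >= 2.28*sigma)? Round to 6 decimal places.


P <= 1/k^2
k^2 = 2.28^2 = 5.1984
1/k^2 = 1 / 5.1984 = 625/3249 ≈ 0.19236688

0.192367


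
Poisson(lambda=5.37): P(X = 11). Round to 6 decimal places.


P = e^(-lam) * lam^k / k!
e^(-5.37) ≈ 0.004654131
lam^k = 5.37^11 ≈ 107082164.870245
k! = 11! = 39916800
P = 0.004654131 * 107082164.870245 / 39916800 ≈ 0.012485

0.012485


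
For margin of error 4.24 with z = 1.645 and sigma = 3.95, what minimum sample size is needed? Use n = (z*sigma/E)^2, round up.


z*sigma/E = 1.645 * 3.95 / 4.24 ≈ 1.532488
(z*sigma/E)^2 ≈ 2.348520
round up: n = 3

3


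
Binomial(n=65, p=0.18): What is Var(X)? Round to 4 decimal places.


Var = n*p*(1-p) = 65 * 0.18 * 0.82 = 9.594

9.5940


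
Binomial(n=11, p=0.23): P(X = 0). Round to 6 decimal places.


P = C(n,k) * p^k * (1-p)^(n-k)
C(11,0) = 1
p^k = 0.23^0 = 1
(1-p)^(n-k) = 0.77^11 ≈ 0.05641544
P = 1 * 1 * 0.05641544 ≈ 0.056415

0.056415


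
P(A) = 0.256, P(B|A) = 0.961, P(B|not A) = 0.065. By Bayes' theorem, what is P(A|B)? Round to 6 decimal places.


P(A|B) = P(B|A)*P(A) / P(B), P(B) = P(B|A)*P(A) + P(B|not A)*P(not A)
P(B|A)*P(A) = 0.961 * 0.256 = 0.246016
P(B|not A)*P(not A) = 0.065 * 0.744 = 0.04836
P(B) = 0.246016 + 0.04836 = 0.294376
P(A|B) = 0.246016 / 0.294376 = 992/1187 ≈ 0.83572030

0.835720


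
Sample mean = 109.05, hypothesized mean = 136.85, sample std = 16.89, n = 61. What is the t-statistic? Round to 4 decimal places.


t = (xbar - mu0) / (s/sqrt(n))
xbar - mu0 = 109.05 - 136.85 = -27.8
sqrt(61) ≈ 7.81024968
s/sqrt(n) = 16.89 / 7.81024968 ≈ 2.16254290
t = -27.8 / 2.16254290 ≈ -12.855236

-12.8552


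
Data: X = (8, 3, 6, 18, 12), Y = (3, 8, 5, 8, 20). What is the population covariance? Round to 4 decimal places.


Cov = (1/n)*sum((xi-xbar)(yi-ybar))
n = 5, xbar = 47/5 = 9.4, ybar = 44/5 = 8.8
sum((xi-xbar)(yi-ybar)) = 48.4
Cov = 48.4 / 5 = 9.68

9.6800


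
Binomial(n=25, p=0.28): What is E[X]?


E[X] = n*p = 25 * 0.28 = 7

7


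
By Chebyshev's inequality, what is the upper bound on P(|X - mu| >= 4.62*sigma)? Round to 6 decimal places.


P <= 1/k^2
k^2 = 4.62^2 = 21.3444
1/k^2 = 1 / 21.3444 ≈ 0.04685070

0.046851


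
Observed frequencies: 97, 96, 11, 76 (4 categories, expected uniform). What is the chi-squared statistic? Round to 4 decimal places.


chi2 = sum((O-E)^2/E), E = total/4
total = 280, E = 280/4 = 70
(97 - 70)^2 / 70 = 729 / 70 = 729/70 ≈ 10.414286
(96 - 70)^2 / 70 = 676 / 70 = 338/35 ≈ 9.657143
(11 - 70)^2 / 70 = 3481 / 70 = 3481/70 ≈ 49.728571
(76 - 70)^2 / 70 = 36 / 70 = 18/35 ≈ 0.514286
chi2 = 2461/35 ≈ 70.314286

70.3143


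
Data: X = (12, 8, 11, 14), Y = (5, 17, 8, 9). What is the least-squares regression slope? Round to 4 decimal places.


b = sum((xi-xbar)(yi-ybar)) / sum((xi-xbar)^2)
n = 4, xbar = 45/4 = 11.25, ybar = 39/4 = 9.75
Sxy = sum((xi-xbar)(yi-ybar)) = -28.75
Sxx = sum((xi-xbar)^2) = 18.75
b = Sxy / Sxx = -23/15 ≈ -1.533333

-1.5333


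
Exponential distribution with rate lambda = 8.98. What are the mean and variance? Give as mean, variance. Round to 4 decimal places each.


mean = 1/lam, var = 1/lam^2
mean = 1 / 8.98 = 50/449 ≈ 0.111359
lam^2 = 8.98^2 = 80.6404
var = 1 / 80.6404 ≈ 0.012401

0.1114, 0.0124


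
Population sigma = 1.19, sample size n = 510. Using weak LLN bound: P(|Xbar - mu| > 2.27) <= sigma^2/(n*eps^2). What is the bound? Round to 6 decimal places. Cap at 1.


bound = min(1, sigma^2/(n*eps^2))
sigma^2 = 1.19^2 = 1.4161
n*eps^2 = 510 * 2.27^2 = 510 * 5.1529 = 2627.979
sigma^2/(n*eps^2) = 1.4161 / 2627.979 ≈ 0.00053886

0.000539


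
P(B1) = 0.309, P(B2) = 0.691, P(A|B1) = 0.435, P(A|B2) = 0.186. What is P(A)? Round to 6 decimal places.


P(A) = P(A|B1)*P(B1) + P(A|B2)*P(B2)
P(A|B1)*P(B1) = 0.435 * 0.309 = 0.134415
P(A|B2)*P(B2) = 0.186 * 0.691 = 0.128526
P(A) = 0.134415 + 0.128526 = 0.262941

0.262941


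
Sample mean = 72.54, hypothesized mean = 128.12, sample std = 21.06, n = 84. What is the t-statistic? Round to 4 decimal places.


t = (xbar - mu0) / (s/sqrt(n))
xbar - mu0 = 72.54 - 128.12 = -55.58
sqrt(84) ≈ 9.16515139
s/sqrt(n) = 21.06 / 9.16515139 ≈ 2.29783438
t = -55.58 / 2.29783438 ≈ -24.187992

-24.1880


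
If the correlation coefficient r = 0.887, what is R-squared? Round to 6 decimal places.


R^2 = r^2 = (0.887)^2 = 0.786769

0.786769


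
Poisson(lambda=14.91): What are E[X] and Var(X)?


E[X] = Var(X) = lambda = 14.91

14.91, 14.91


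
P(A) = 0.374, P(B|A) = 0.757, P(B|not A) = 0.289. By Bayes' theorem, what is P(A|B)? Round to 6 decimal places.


P(A|B) = P(B|A)*P(A) / P(B), P(B) = P(B|A)*P(A) + P(B|not A)*P(not A)
P(B|A)*P(A) = 0.757 * 0.374 = 0.283118
P(B|not A)*P(not A) = 0.289 * 0.626 = 0.180914
P(B) = 0.283118 + 0.180914 = 0.464032
P(A|B) = 0.283118 / 0.464032 ≈ 0.61012603

0.610126


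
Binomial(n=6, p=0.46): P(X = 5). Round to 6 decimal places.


P = C(n,k) * p^k * (1-p)^(n-k)
C(6,5) = 6
p^k = 0.46^5 ≈ 0.02059630
(1-p)^(n-k) = 0.54^1 = 0.54
P = 6 * 0.02059630 * 0.54 ≈ 0.066732

0.066732


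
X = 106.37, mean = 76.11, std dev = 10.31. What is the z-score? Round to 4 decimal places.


z = (X - mu) / sigma
X - mu = 106.37 - 76.11 = 30.26
z = 30.26 / 10.31 = 3026/1031 ≈ 2.935015

2.9350


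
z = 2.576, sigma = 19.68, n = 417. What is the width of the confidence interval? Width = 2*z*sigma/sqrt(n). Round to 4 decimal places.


width = 2*z*sigma/sqrt(n)
2*z*sigma = 2 * 2.576 * 19.68 = 101.39136
sqrt(417) ≈ 20.420578
width = 101.39136 / 20.420578 ≈ 4.965156

4.9652


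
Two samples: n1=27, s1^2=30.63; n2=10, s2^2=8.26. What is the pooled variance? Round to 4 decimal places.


sp^2 = ((n1-1)*s1^2 + (n2-1)*s2^2)/(n1+n2-2)
(n1-1)*s1^2 = 26 * 30.63 = 796.38
(n2-1)*s2^2 = 9 * 8.26 = 74.34
numerator = 796.38 + 74.34 = 870.72
n1+n2-2 = 35
sp^2 = 870.72 / 35 = 21768/875 ≈ 24.877714

24.8777


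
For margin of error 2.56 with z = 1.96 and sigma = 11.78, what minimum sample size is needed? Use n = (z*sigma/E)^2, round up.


z*sigma/E = 1.96 * 11.78 / 2.56 = 28861/3200 ≈ 9.019063
(z*sigma/E)^2 ≈ 81.343488
round up: n = 82

82


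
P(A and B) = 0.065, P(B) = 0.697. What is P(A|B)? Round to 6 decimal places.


P(A|B) = P(A and B) / P(B) = 0.065 / 0.697 = 65/697 ≈ 0.09325681

0.093257


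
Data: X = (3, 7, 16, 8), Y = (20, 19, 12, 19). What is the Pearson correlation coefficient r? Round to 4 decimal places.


r = sum((xi-xbar)(yi-ybar)) / sqrt(sum((xi-xbar)^2) * sum((yi-ybar)^2))
n = 4, xbar = 34/4 = 8.5, ybar = 70/4 = 17.5
Sxy = sum((xi-xbar)(yi-ybar)) = -58
Sxx = sum((xi-xbar)^2) = 89
Syy = sum((yi-ybar)^2) = 41
sqrt(Sxx*Syy) ≈ 60.406953
r = Sxy / sqrt(Sxx*Syy) = -58 / 60.406953 ≈ -0.960154

-0.9602


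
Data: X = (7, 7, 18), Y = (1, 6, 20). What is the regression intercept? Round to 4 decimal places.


a = ybar - b*xbar, where b = sum((xi-xbar)(yi-ybar)) / sum((xi-xbar)^2)
n = 3, xbar = 32/3 ≈ 10.666667, ybar = 27/3 = 9
Sxy = sum((xi-xbar)(yi-ybar)) = 121
Sxx = sum((xi-xbar)^2) = 242/3 ≈ 80.666667
b = Sxy / Sxx = 1.5
a = 9 - 1.5 * 10.666667 = -7

-7.0000


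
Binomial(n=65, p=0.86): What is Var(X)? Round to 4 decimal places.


Var = n*p*(1-p) = 65 * 0.86 * 0.14 = 7.826

7.8260


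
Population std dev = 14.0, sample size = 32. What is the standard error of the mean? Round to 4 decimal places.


SE = sigma / sqrt(n)
sqrt(32) ≈ 5.656854
SE = 14.0 / 5.656854 ≈ 2.474874

2.4749


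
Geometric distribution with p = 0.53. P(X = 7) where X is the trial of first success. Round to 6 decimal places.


P = (1-p)^(k-1) * p
(1-p)^(k-1) = 0.47^6 ≈ 0.01077922
P = 0.01077922 * 0.53 ≈ 0.005712984

0.005713


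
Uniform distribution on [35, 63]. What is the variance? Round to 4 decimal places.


Var = (b-a)^2 / 12
(b-a)^2 = (63 - 35)^2 = 784
Var = 784/12 ≈ 65.333333

65.3333


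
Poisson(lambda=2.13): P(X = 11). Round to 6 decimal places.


P = e^(-lam) * lam^k / k!
e^(-2.13) ≈ 0.1188373
lam^k = 2.13^11 ≈ 4094.262068
k! = 11! = 39916800
P = 0.1188373 * 4094.262068 / 39916800 ≈ 0.000012

0.000012


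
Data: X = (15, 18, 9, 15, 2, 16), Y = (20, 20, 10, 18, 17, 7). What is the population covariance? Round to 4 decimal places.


Cov = (1/n)*sum((xi-xbar)(yi-ybar))
n = 6, xbar = 75/6 = 12.5, ybar = 92/6 = 46/3 ≈ 15.333333
sum((xi-xbar)(yi-ybar)) = 16
Cov = 16 / 6 = 8/3 ≈ 2.666667

2.6667


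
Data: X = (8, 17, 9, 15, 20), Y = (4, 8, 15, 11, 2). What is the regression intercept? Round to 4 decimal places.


a = ybar - b*xbar, where b = sum((xi-xbar)(yi-ybar)) / sum((xi-xbar)^2)
n = 5, xbar = 69/5 = 13.8, ybar = 40/5 = 8
Sxy = sum((xi-xbar)(yi-ybar)) = -44
Sxx = sum((xi-xbar)^2) = 106.8
b = Sxy / Sxx = -110/267 ≈ -0.411985
a = 8 - (-0.411985) * 13.8 = 1218/89 ≈ 13.685393

13.6854


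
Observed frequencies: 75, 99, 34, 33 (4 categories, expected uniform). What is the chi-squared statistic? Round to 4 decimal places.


chi2 = sum((O-E)^2/E), E = total/4
total = 241, E = 241/4 = 60.25
(75 - 60.25)^2 / 60.25 = 217.5625 / 60.25 = 3481/964 ≈ 3.610996
(99 - 60.25)^2 / 60.25 = 1501.5625 / 60.25 = 24025/964 ≈ 24.922199
(34 - 60.25)^2 / 60.25 = 689.0625 / 60.25 = 11025/964 ≈ 11.436722
(33 - 60.25)^2 / 60.25 = 742.5625 / 60.25 = 11881/964 ≈ 12.324689
chi2 = 12603/241 ≈ 52.294606

52.2946


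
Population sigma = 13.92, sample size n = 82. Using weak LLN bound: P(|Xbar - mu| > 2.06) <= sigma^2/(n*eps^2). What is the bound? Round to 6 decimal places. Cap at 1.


bound = min(1, sigma^2/(n*eps^2))
sigma^2 = 13.92^2 = 193.7664
n*eps^2 = 82 * 2.06^2 = 82 * 4.2436 = 347.9752
sigma^2/(n*eps^2) = 193.7664 / 347.9752 ≈ 0.55683968

0.556840


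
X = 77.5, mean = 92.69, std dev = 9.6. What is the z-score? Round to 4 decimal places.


z = (X - mu) / sigma
X - mu = 77.5 - 92.69 = -15.19
z = -15.19 / 9.6 = -1519/960 ≈ -1.582292

-1.5823


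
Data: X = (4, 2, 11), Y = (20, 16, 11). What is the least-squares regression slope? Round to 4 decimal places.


b = sum((xi-xbar)(yi-ybar)) / sum((xi-xbar)^2)
n = 3, xbar = 17/3 ≈ 5.666667, ybar = 47/3 ≈ 15.666667
Sxy = sum((xi-xbar)(yi-ybar)) = -100/3 ≈ -33.333333
Sxx = sum((xi-xbar)^2) = 134/3 ≈ 44.666667
b = Sxy / Sxx = -50/67 ≈ -0.746269

-0.7463


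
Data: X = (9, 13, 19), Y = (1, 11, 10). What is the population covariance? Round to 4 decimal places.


Cov = (1/n)*sum((xi-xbar)(yi-ybar))
n = 3, xbar = 41/3 ≈ 13.666667, ybar = 22/3 ≈ 7.333333
sum((xi-xbar)(yi-ybar)) = 124/3 ≈ 41.333333
Cov = 41.333333 / 3 = 124/9 ≈ 13.777778

13.7778


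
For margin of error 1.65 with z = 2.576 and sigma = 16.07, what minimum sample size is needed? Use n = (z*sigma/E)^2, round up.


z*sigma/E = 2.576 * 16.07 / 1.65 ≈ 25.088679
(z*sigma/E)^2 ≈ 629.441803
round up: n = 630

630


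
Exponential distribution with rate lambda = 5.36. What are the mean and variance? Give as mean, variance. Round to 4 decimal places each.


mean = 1/lam, var = 1/lam^2
mean = 1 / 5.36 = 25/134 ≈ 0.186567
lam^2 = 5.36^2 = 28.7296
var = 1 / 28.7296 ≈ 0.034807

0.1866, 0.0348


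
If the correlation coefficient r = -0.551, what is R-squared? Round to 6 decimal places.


R^2 = r^2 = (-0.551)^2 = 0.303601

0.303601


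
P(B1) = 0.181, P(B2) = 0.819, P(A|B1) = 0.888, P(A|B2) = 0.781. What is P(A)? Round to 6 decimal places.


P(A) = P(A|B1)*P(B1) + P(A|B2)*P(B2)
P(A|B1)*P(B1) = 0.888 * 0.181 = 0.160728
P(A|B2)*P(B2) = 0.781 * 0.819 = 0.639639
P(A) = 0.160728 + 0.639639 = 0.800367

0.800367


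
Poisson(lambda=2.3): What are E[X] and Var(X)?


E[X] = Var(X) = lambda = 2.3

2.3, 2.3


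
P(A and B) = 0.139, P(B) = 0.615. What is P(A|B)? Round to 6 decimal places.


P(A|B) = P(A and B) / P(B) = 0.139 / 0.615 = 139/615 ≈ 0.22601626

0.226016


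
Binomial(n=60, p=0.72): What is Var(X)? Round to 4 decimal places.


Var = n*p*(1-p) = 60 * 0.72 * 0.28 = 12.096

12.0960


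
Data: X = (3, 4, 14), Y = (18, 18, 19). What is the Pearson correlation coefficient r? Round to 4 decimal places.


r = sum((xi-xbar)(yi-ybar)) / sqrt(sum((xi-xbar)^2) * sum((yi-ybar)^2))
n = 3, xbar = 21/3 = 7, ybar = 55/3 ≈ 18.333333
Sxy = sum((xi-xbar)(yi-ybar)) = 7
Sxx = sum((xi-xbar)^2) = 74
Syy = sum((yi-ybar)^2) = 2/3 ≈ 0.666667
sqrt(Sxx*Syy) ≈ 7.023769
r = Sxy / sqrt(Sxx*Syy) = 7 / 7.023769 ≈ 0.996616

0.9966


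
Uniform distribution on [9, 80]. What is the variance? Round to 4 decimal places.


Var = (b-a)^2 / 12
(b-a)^2 = (80 - 9)^2 = 5041
Var = 5041/12 ≈ 420.083333

420.0833


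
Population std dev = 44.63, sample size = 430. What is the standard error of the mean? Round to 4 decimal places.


SE = sigma / sqrt(n)
sqrt(430) ≈ 20.736441
SE = 44.63 / 20.736441 ≈ 2.152250

2.1522


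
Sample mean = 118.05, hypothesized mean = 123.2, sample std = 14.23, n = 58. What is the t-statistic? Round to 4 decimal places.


t = (xbar - mu0) / (s/sqrt(n))
xbar - mu0 = 118.05 - 123.2 = -5.15
sqrt(58) ≈ 7.61577311
s/sqrt(n) = 14.23 / 7.61577311 ≈ 1.86849054
t = -5.15 / 1.86849054 ≈ -2.756236

-2.7562


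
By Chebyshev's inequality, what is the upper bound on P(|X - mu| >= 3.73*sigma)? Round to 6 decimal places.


P <= 1/k^2
k^2 = 3.73^2 = 13.9129
1/k^2 = 1 / 13.9129 ≈ 0.07187574

0.071876


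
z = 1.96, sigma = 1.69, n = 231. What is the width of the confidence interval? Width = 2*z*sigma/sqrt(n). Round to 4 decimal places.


width = 2*z*sigma/sqrt(n)
2*z*sigma = 2 * 1.96 * 1.69 = 6.6248
sqrt(231) ≈ 15.198684
width = 6.6248 / 15.198684 ≈ 0.435880

0.4359


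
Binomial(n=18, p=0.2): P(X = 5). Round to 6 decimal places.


P = C(n,k) * p^k * (1-p)^(n-k)
C(18,5) = 8568
p^k = 0.2^5 = 0.00032
(1-p)^(n-k) = 0.8^13 ≈ 0.05497558
P = 8568 * 0.00032 * 0.05497558 ≈ 0.150730

0.150730


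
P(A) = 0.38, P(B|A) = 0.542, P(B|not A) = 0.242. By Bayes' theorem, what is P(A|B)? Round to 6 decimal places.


P(A|B) = P(B|A)*P(A) / P(B), P(B) = P(B|A)*P(A) + P(B|not A)*P(not A)
P(B|A)*P(A) = 0.542 * 0.38 = 0.20596
P(B|not A)*P(not A) = 0.242 * 0.62 = 0.15004
P(B) = 0.20596 + 0.15004 = 0.356
P(A|B) = 0.20596 / 0.356 = 5149/8900 ≈ 0.57853933

0.578539


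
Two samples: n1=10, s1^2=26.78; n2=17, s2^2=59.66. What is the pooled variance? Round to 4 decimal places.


sp^2 = ((n1-1)*s1^2 + (n2-1)*s2^2)/(n1+n2-2)
(n1-1)*s1^2 = 9 * 26.78 = 241.02
(n2-1)*s2^2 = 16 * 59.66 = 954.56
numerator = 241.02 + 954.56 = 1195.58
n1+n2-2 = 25
sp^2 = 1195.58 / 25 = 47.8232

47.8232


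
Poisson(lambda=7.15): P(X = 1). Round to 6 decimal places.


P = e^(-lam) * lam^k / k!
e^(-7.15) ≈ 0.0007848641
lam^k = 7.15^1 = 7.15
k! = 1! = 1
P = 0.0007848641 * 7.15 / 1 ≈ 0.005612

0.005612


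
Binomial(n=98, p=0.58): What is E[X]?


E[X] = n*p = 98 * 0.58 = 56.84

56.84


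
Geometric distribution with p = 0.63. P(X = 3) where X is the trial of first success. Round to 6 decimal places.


P = (1-p)^(k-1) * p
(1-p)^(k-1) = 0.37^2 = 0.1369
P = 0.1369 * 0.63 = 0.086247

0.086247


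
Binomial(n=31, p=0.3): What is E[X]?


E[X] = n*p = 31 * 0.3 = 9.3

9.3


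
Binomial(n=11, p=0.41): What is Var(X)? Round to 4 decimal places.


Var = n*p*(1-p) = 11 * 0.41 * 0.59 = 2.6609

2.6609


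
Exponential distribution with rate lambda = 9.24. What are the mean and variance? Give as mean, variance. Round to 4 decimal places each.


mean = 1/lam, var = 1/lam^2
mean = 1 / 9.24 = 25/231 ≈ 0.108225
lam^2 = 9.24^2 = 85.3776
var = 1 / 85.3776 ≈ 0.011713

0.1082, 0.0117


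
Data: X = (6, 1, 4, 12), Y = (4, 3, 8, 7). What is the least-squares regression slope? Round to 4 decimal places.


b = sum((xi-xbar)(yi-ybar)) / sum((xi-xbar)^2)
n = 4, xbar = 23/4 = 5.75, ybar = 22/4 = 5.5
Sxy = sum((xi-xbar)(yi-ybar)) = 16.5
Sxx = sum((xi-xbar)^2) = 64.75
b = Sxy / Sxx = 66/259 ≈ 0.254826

0.2548


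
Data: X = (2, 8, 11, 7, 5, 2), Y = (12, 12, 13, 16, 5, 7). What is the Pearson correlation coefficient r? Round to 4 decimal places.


r = sum((xi-xbar)(yi-ybar)) / sqrt(sum((xi-xbar)^2) * sum((yi-ybar)^2))
n = 6, xbar = 35/6 ≈ 5.833333, ybar = 65/6 ≈ 10.833333
Sxy = sum((xi-xbar)(yi-ybar)) = 209/6 ≈ 34.833333
Sxx = sum((xi-xbar)^2) = 377/6 ≈ 62.833333
Syy = sum((yi-ybar)^2) = 497/6 ≈ 82.833333
sqrt(Sxx*Syy) ≈ 72.143568
r = Sxy / sqrt(Sxx*Syy) = 34.833333 / 72.143568 ≈ 0.482834

0.4828


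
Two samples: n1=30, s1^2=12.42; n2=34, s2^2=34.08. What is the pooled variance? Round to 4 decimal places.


sp^2 = ((n1-1)*s1^2 + (n2-1)*s2^2)/(n1+n2-2)
(n1-1)*s1^2 = 29 * 12.42 = 360.18
(n2-1)*s2^2 = 33 * 34.08 = 1124.64
numerator = 360.18 + 1124.64 = 1484.82
n1+n2-2 = 62
sp^2 = 1484.82 / 62 = 74241/3100 ≈ 23.948710

23.9487


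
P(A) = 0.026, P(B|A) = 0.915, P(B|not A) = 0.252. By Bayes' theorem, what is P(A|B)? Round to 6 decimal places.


P(A|B) = P(B|A)*P(A) / P(B), P(B) = P(B|A)*P(A) + P(B|not A)*P(not A)
P(B|A)*P(A) = 0.915 * 0.026 = 0.02379
P(B|not A)*P(not A) = 0.252 * 0.974 = 0.245448
P(B) = 0.02379 + 0.245448 = 0.269238
P(A|B) = 0.02379 / 0.269238 ≈ 0.08836048

0.088360


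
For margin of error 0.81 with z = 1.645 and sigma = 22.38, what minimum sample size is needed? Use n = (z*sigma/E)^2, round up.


z*sigma/E = 1.645 * 22.38 / 0.81 = 122717/2700 ≈ 45.450741
(z*sigma/E)^2 ≈ 2065.769834
round up: n = 2066

2066


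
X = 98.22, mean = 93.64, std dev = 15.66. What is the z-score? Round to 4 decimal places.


z = (X - mu) / sigma
X - mu = 98.22 - 93.64 = 4.58
z = 4.58 / 15.66 = 229/783 ≈ 0.292465

0.2925


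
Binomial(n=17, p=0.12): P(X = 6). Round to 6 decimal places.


P = C(n,k) * p^k * (1-p)^(n-k)
C(17,6) = 12376
p^k = 0.12^6 = 0.000002985984
(1-p)^(n-k) = 0.88^11 ≈ 0.2450809
P = 12376 * 0.000002985984 * 0.2450809 ≈ 0.009057

0.009057


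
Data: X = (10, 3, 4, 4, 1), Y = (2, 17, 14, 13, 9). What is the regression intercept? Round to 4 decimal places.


a = ybar - b*xbar, where b = sum((xi-xbar)(yi-ybar)) / sum((xi-xbar)^2)
n = 5, xbar = 22/5 = 4.4, ybar = 55/5 = 11
Sxy = sum((xi-xbar)(yi-ybar)) = -54
Sxx = sum((xi-xbar)^2) = 45.2
b = Sxy / Sxx = -135/113 ≈ -1.194690
a = 11 - (-1.194690) * 4.4 = 1837/113 ≈ 16.256637

16.2566


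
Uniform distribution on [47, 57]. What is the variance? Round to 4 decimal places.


Var = (b-a)^2 / 12
(b-a)^2 = (57 - 47)^2 = 100
Var = 100/12 ≈ 8.333333

8.3333


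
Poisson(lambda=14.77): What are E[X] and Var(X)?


E[X] = Var(X) = lambda = 14.77

14.77, 14.77


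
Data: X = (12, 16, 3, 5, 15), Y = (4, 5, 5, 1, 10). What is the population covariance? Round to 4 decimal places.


Cov = (1/n)*sum((xi-xbar)(yi-ybar))
n = 5, xbar = 51/5 = 10.2, ybar = 25/5 = 5
sum((xi-xbar)(yi-ybar)) = 43
Cov = 43 / 5 = 8.6

8.6000


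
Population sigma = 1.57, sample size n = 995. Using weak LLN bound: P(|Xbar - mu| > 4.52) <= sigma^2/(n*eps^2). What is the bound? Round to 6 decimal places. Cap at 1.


bound = min(1, sigma^2/(n*eps^2))
sigma^2 = 1.57^2 = 2.4649
n*eps^2 = 995 * 4.52^2 = 995 * 20.4304 = 20328.248
sigma^2/(n*eps^2) = 2.4649 / 20328.248 ≈ 0.00012125

0.000121


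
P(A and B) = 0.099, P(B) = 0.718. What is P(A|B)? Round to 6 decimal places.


P(A|B) = P(A and B) / P(B) = 0.099 / 0.718 = 99/718 ≈ 0.13788301

0.137883


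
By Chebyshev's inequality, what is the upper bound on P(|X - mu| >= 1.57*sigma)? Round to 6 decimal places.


P <= 1/k^2
k^2 = 1.57^2 = 2.4649
1/k^2 = 1 / 2.4649 ≈ 0.40569597

0.405696


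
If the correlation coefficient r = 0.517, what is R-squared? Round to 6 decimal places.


R^2 = r^2 = (0.517)^2 = 0.267289

0.267289


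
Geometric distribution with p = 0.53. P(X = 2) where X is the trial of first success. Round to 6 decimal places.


P = (1-p)^(k-1) * p
(1-p)^(k-1) = 0.47^1 = 0.47
P = 0.47 * 0.53 = 0.2491

0.249100


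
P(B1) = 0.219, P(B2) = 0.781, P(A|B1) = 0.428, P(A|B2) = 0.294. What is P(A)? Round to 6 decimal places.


P(A) = P(A|B1)*P(B1) + P(A|B2)*P(B2)
P(A|B1)*P(B1) = 0.428 * 0.219 = 0.093732
P(A|B2)*P(B2) = 0.294 * 0.781 = 0.229614
P(A) = 0.093732 + 0.229614 = 0.323346

0.323346


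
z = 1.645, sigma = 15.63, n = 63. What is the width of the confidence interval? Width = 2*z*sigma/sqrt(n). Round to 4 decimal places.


width = 2*z*sigma/sqrt(n)
2*z*sigma = 2 * 1.645 * 15.63 = 51.4227
sqrt(63) ≈ 7.937254
width = 51.4227 / 7.937254 ≈ 6.478651

6.4787


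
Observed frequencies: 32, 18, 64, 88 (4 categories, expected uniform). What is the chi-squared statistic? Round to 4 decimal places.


chi2 = sum((O-E)^2/E), E = total/4
total = 202, E = 202/4 = 50.5
(32 - 50.5)^2 / 50.5 = 342.25 / 50.5 = 1369/202 ≈ 6.777228
(18 - 50.5)^2 / 50.5 = 1056.25 / 50.5 = 4225/202 ≈ 20.915842
(64 - 50.5)^2 / 50.5 = 182.25 / 50.5 = 729/202 ≈ 3.608911
(88 - 50.5)^2 / 50.5 = 1406.25 / 50.5 = 5625/202 ≈ 27.846535
chi2 = 5974/101 ≈ 59.148515

59.1485


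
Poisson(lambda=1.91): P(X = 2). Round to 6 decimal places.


P = e^(-lam) * lam^k / k!
e^(-1.91) ≈ 0.1480804
lam^k = 1.91^2 = 3.6481
k! = 2! = 2
P = 0.1480804 * 3.6481 / 2 ≈ 0.270106

0.270106


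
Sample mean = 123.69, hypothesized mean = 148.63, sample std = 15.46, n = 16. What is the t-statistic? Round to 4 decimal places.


t = (xbar - mu0) / (s/sqrt(n))
xbar - mu0 = 123.69 - 148.63 = -24.94
sqrt(16) = 4
s/sqrt(n) = 15.46 / 4 = 3.865
t = -24.94 / 3.865 = -4988/773 ≈ -6.452781

-6.4528


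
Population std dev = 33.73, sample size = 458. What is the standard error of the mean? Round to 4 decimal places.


SE = sigma / sqrt(n)
sqrt(458) ≈ 21.400935
SE = 33.73 / 21.400935 ≈ 1.576099

1.5761


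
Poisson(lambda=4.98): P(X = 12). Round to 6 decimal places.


P = e^(-lam) * lam^k / k!
e^(-4.98) ≈ 0.006874063
lam^k = 4.98^12 ≈ 232676280.740421
k! = 12! = 479001600
P = 0.006874063 * 232676280.740421 / 479001600 ≈ 0.003339

0.003339


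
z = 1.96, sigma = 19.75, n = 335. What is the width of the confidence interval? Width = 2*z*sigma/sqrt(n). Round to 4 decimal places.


width = 2*z*sigma/sqrt(n)
2*z*sigma = 2 * 1.96 * 19.75 = 77.42
sqrt(335) ≈ 18.303005
width = 77.42 / 18.303005 ≈ 4.229906

4.2299


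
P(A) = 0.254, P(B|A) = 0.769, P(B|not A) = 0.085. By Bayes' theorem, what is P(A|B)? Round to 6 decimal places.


P(A|B) = P(B|A)*P(A) / P(B), P(B) = P(B|A)*P(A) + P(B|not A)*P(not A)
P(B|A)*P(A) = 0.769 * 0.254 = 0.195326
P(B|not A)*P(not A) = 0.085 * 0.746 = 0.06341
P(B) = 0.195326 + 0.06341 = 0.258736
P(A|B) = 0.195326 / 0.258736 ≈ 0.75492394

0.754924


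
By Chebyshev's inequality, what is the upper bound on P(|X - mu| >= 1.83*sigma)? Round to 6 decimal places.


P <= 1/k^2
k^2 = 1.83^2 = 3.3489
1/k^2 = 1 / 3.3489 ≈ 0.29860551

0.298606


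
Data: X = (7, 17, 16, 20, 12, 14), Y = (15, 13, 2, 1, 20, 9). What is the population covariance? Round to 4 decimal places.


Cov = (1/n)*sum((xi-xbar)(yi-ybar))
n = 6, xbar = 86/6 = 43/3 ≈ 14.333333, ybar = 60/6 = 10
sum((xi-xbar)(yi-ybar)) = -116
Cov = -116 / 6 = -58/3 ≈ -19.333333

-19.3333


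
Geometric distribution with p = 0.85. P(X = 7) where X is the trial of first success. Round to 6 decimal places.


P = (1-p)^(k-1) * p
(1-p)^(k-1) = 0.15^6 ≈ 0.00001139063
P = 0.00001139063 * 0.85 ≈ 0.000009682031

0.000010


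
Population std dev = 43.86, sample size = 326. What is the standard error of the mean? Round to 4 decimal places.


SE = sigma / sqrt(n)
sqrt(326) ≈ 18.055470
SE = 43.86 / 18.055470 ≈ 2.429181

2.4292


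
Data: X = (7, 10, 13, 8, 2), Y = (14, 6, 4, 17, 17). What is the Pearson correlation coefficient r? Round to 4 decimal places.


r = sum((xi-xbar)(yi-ybar)) / sqrt(sum((xi-xbar)^2) * sum((yi-ybar)^2))
n = 5, xbar = 40/5 = 8, ybar = 58/5 = 11.6
Sxy = sum((xi-xbar)(yi-ybar)) = -84
Sxx = sum((xi-xbar)^2) = 66
Syy = sum((yi-ybar)^2) = 153.2
sqrt(Sxx*Syy) ≈ 100.554463
r = Sxy / sqrt(Sxx*Syy) = -84 / 100.554463 ≈ -0.835368

-0.8354
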